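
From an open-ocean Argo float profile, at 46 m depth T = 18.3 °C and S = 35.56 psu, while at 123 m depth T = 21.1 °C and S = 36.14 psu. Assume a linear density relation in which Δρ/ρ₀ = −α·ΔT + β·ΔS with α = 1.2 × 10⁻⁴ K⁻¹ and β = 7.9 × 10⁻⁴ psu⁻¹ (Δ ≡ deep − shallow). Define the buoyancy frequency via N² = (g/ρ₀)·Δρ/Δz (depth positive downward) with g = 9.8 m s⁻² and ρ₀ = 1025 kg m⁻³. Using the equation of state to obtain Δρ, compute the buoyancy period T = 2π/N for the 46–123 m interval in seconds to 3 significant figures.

1.59 × 10³ s

ΔT = +2.8 K, ΔS = +0.58 psu (deep − shallow).
Δρ/ρ₀ = −αΔT + βΔS = -3.36 × 10⁻⁴ + 4.582 × 10⁻⁴ = 1.222 × 10⁻⁴, so Δρ ≈ 0.1253 kg m⁻³.
N² = (g/ρ₀)·Δρ/Δz = g·(Δρ/ρ₀)/Δz = 9.8 × 1.222 × 10⁻⁴ / 77 = 1.5553 × 10⁻⁵ s⁻².
N = √(1.5553 × 10⁻⁵) = 3.9437 × 10⁻³ rad s⁻¹ → T = 2π/N = 1.5932 × 10³ s ≈ 1.59 × 10³ s.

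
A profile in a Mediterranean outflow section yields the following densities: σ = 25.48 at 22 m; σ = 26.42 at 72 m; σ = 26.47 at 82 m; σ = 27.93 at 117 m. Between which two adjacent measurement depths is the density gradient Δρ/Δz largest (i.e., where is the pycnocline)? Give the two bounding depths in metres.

82–117 m

Compute the density gradient over each adjacent pair:
  22–72 m: Δρ/Δz = 0.94/50 = 0.019 kg m⁻⁴
  72–82 m: Δρ/Δz = 0.05/10 = 5.0 × 10⁻³ kg m⁻⁴
  82–117 m: Δρ/Δz = 1.46/35 = 0.042 kg m⁻⁴
The largest gradient is in the 82–117 m interval — the pycnocline.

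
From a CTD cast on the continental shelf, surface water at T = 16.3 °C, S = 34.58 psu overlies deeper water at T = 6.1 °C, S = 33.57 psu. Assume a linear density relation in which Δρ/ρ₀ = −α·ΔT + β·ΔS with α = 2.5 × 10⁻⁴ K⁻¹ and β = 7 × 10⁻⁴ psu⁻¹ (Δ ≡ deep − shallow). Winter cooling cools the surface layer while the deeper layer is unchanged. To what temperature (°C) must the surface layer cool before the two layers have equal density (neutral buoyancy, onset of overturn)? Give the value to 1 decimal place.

Neutral buoyancy requires Δρ = 0, i.e. −α(T_deep − T_surf′) + β(S_deep − S_surf) = 0.
T_surf′ = T_deep − (β/α)·ΔS = 6.1 − (7 × 10⁻⁴/2.5 × 10⁻⁴)·(-1.01) = 8.928 °C.
Cooling required: 16.3 − (8.928) = 7.372 °C.

8.9 °C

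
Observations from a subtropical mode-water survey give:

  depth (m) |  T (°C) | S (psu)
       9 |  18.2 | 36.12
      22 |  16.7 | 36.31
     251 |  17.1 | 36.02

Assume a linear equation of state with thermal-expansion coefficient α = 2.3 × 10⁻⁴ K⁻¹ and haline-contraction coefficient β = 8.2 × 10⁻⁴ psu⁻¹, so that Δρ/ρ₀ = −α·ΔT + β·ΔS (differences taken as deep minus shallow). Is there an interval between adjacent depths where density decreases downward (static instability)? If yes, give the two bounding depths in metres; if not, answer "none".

Evaluate Δρ/ρ₀ = −αΔT + βΔS across each adjacent pair:
  9–22 m: −αΔT+βΔS = −(2.3 × 10⁻⁴)(-1.5)+(8.2 × 10⁻⁴)(+0.19) = 5.0 × 10⁻⁴ → stable
  22–251 m: −αΔT+βΔS = −(2.3 × 10⁻⁴)(+0.4)+(8.2 × 10⁻⁴)(-0.29) = -3.3 × 10⁻⁴ → UNSTABLE
The 22–251 m interval has Δρ < 0: lighter water underlies denser water.

22–251 m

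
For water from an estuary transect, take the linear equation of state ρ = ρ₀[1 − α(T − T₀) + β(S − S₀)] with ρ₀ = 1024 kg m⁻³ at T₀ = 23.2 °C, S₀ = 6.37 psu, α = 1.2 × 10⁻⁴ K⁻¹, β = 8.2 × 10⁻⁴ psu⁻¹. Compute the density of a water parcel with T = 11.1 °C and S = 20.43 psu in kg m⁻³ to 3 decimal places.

T − T₀ = -12.1 K, S − S₀ = +14.06 psu.
Bracket = 1 − α·(-12.1) + β·(+14.06) = 1 + (0.0129812) = 1.0129812.
ρ = 1024 × 1.0129812 = 1037.293 kg m⁻³.

1037.293 kg m⁻³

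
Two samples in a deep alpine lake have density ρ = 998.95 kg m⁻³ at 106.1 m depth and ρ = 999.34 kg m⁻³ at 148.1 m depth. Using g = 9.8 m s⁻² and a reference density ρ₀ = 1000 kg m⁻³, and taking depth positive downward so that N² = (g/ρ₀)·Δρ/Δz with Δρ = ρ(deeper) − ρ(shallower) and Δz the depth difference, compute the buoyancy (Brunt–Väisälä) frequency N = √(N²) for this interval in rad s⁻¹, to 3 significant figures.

Δρ = 999.34 − 998.95 = 0.39 kg m⁻³ over Δz = 148.1 − 106.1 = 42 m.
N² = (9.8/1000) × (0.39/42) = 9.1000 × 10⁻⁵ s⁻².
N = √(9.1000 × 10⁻⁵) = 9.5394 × 10⁻³ rad s⁻¹ ≈ 9.54 × 10⁻³ rad s⁻¹.

9.54 × 10⁻³ rad s⁻¹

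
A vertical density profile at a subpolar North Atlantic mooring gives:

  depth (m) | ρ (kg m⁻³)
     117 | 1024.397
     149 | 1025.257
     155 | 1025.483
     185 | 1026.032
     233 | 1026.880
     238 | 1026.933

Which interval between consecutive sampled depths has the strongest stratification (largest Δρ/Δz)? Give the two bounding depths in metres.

Compute the density gradient over each adjacent pair:
  117–149 m: Δρ/Δz = 0.860/32 = 0.027 kg m⁻⁴
  149–155 m: Δρ/Δz = 0.226/6 = 0.038 kg m⁻⁴
  155–185 m: Δρ/Δz = 0.549/30 = 0.018 kg m⁻⁴
  185–233 m: Δρ/Δz = 0.848/48 = 0.018 kg m⁻⁴
  233–238 m: Δρ/Δz = 0.053/5 = 0.011 kg m⁻⁴
The largest gradient is in the 149–155 m interval — the pycnocline.

149–155 m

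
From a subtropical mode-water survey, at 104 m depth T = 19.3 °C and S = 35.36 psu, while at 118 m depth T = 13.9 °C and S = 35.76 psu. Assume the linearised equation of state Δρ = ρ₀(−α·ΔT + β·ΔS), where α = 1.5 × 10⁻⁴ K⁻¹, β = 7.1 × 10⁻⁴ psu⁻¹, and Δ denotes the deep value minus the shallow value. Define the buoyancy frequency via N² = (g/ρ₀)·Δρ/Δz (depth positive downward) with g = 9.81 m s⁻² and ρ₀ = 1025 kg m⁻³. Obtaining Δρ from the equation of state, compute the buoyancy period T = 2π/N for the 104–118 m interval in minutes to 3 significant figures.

ΔT = -5.4 K, ΔS = +0.40 psu (deep − shallow).
Δρ/ρ₀ = −αΔT + βΔS = 8.10 × 10⁻⁴ + 2.84 × 10⁻⁴ = 1.094 × 10⁻³, so Δρ ≈ 1.121 kg m⁻³.
N² = (g/ρ₀)·Δρ/Δz = g·(Δρ/ρ₀)/Δz = 9.81 × 1.094 × 10⁻³ / 14 = 7.6658 × 10⁻⁴ s⁻².
N = √(7.6658 × 10⁻⁴) = 0.027687 rad s⁻¹ → T = 2π/N = 226.94 s = 3.7823 min ≈ 3.78 min.

3.78 min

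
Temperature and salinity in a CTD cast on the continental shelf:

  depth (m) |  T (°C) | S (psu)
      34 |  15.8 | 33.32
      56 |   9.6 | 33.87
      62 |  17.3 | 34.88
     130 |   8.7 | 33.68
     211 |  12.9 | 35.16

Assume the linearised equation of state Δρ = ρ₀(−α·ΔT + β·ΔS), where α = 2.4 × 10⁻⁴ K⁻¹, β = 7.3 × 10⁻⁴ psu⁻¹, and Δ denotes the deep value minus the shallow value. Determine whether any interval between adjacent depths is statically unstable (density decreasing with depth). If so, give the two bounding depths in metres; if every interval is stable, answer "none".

56–62 m

Evaluate Δρ/ρ₀ = −αΔT + βΔS across each adjacent pair:
  34–56 m: −αΔT+βΔS = −(2.4 × 10⁻⁴)(-6.2)+(7.3 × 10⁻⁴)(+0.55) = 1.9 × 10⁻³ → stable
  56–62 m: −αΔT+βΔS = −(2.4 × 10⁻⁴)(+7.7)+(7.3 × 10⁻⁴)(+1.01) = -1.1 × 10⁻³ → UNSTABLE
  62–130 m: −αΔT+βΔS = −(2.4 × 10⁻⁴)(-8.6)+(7.3 × 10⁻⁴)(-1.20) = 1.2 × 10⁻³ → stable
  130–211 m: −αΔT+βΔS = −(2.4 × 10⁻⁴)(+4.2)+(7.3 × 10⁻⁴)(+1.48) = 7.2 × 10⁻⁵ → stable
The 56–62 m interval has Δρ < 0: lighter water underlies denser water.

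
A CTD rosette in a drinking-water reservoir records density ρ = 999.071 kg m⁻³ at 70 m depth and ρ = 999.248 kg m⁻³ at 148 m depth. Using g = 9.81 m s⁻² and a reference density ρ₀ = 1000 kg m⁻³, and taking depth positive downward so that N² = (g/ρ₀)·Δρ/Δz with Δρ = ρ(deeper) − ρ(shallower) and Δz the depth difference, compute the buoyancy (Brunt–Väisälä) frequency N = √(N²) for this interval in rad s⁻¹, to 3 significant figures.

Δρ = 999.248 − 999.071 = 0.177 kg m⁻³ over Δz = 148 − 70 = 78 m.
N² = (9.81/1000) × (0.177/78) = 2.2261 × 10⁻⁵ s⁻².
N = √(2.2261 × 10⁻⁵) = 4.7182 × 10⁻³ rad s⁻¹ ≈ 4.72 × 10⁻³ rad s⁻¹.

4.72 × 10⁻³ rad s⁻¹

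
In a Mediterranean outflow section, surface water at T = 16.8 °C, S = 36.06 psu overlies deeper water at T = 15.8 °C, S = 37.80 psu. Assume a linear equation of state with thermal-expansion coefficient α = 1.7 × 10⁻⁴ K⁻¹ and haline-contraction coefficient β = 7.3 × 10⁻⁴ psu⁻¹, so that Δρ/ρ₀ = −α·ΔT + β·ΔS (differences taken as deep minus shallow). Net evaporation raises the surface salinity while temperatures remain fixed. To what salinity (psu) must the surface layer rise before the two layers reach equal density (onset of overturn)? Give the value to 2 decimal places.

38.03 psu

Neutral buoyancy requires −α(T_deep − T_surf) + β(S_deep − S_surf′) = 0.
S_surf′ = S_deep − (α/β)·ΔT = 37.80 − (1.7 × 10⁻⁴/7.3 × 10⁻⁴)·(-1.0) = 38.0329 psu.
Increase required: 38.0329 − 36.06 = 1.9729 psu.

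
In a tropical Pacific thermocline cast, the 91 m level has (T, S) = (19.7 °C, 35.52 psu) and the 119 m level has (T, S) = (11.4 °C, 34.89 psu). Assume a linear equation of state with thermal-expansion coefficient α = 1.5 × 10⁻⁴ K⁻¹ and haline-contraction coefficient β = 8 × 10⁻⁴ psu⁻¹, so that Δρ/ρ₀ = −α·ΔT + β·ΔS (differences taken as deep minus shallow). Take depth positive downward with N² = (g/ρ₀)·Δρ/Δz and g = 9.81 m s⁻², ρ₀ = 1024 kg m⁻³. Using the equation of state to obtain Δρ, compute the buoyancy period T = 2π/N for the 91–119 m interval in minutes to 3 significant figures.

6.50 min

ΔT = -8.3 K, ΔS = -0.63 psu (deep − shallow).
Δρ/ρ₀ = −αΔT + βΔS = 1.245 × 10⁻³ − 5.04 × 10⁻⁴ = 7.41 × 10⁻⁴, so Δρ ≈ 0.7588 kg m⁻³.
N² = (g/ρ₀)·Δρ/Δz = g·(Δρ/ρ₀)/Δz = 9.81 × 7.41 × 10⁻⁴ / 28 = 2.5961 × 10⁻⁴ s⁻².
N = √(2.5961 × 10⁻⁴) = 0.016112 rad s⁻¹ → T = 2π/N = 389.97 s = 6.4995 min ≈ 6.50 min.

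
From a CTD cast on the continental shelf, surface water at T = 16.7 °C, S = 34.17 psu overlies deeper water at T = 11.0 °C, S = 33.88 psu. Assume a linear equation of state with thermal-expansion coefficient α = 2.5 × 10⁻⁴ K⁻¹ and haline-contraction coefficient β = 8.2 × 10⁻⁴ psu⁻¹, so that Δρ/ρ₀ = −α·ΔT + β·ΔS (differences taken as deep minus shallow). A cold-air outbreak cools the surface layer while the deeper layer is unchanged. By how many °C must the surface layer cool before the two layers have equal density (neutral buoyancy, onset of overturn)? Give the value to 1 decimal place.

4.7 °C

Neutral buoyancy requires Δρ = 0, i.e. −α(T_deep − T_surf′) + β(S_deep − S_surf) = 0.
T_surf′ = T_deep − (β/α)·ΔS = 11.0 − (8.2 × 10⁻⁴/2.5 × 10⁻⁴)·(-0.29) = 11.951 °C.
Cooling required: 16.7 − (11.951) = 4.749 °C.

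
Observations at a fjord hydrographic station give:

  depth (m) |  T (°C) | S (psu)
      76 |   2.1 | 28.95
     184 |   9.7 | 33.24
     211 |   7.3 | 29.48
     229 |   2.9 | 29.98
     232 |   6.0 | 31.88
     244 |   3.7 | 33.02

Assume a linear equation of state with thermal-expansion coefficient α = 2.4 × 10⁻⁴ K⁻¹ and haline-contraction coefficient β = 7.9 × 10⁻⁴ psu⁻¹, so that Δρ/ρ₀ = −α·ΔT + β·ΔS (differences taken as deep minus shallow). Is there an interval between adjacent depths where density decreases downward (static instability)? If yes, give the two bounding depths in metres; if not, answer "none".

Evaluate Δρ/ρ₀ = −αΔT + βΔS across each adjacent pair:
  76–184 m: −αΔT+βΔS = −(2.4 × 10⁻⁴)(+7.6)+(7.9 × 10⁻⁴)(+4.29) = 1.6 × 10⁻³ → stable
  184–211 m: −αΔT+βΔS = −(2.4 × 10⁻⁴)(-2.4)+(7.9 × 10⁻⁴)(-3.76) = -2.4 × 10⁻³ → UNSTABLE
  211–229 m: −αΔT+βΔS = −(2.4 × 10⁻⁴)(-4.4)+(7.9 × 10⁻⁴)(+0.50) = 1.5 × 10⁻³ → stable
  229–232 m: −αΔT+βΔS = −(2.4 × 10⁻⁴)(+3.1)+(7.9 × 10⁻⁴)(+1.90) = 7.6 × 10⁻⁴ → stable
  232–244 m: −αΔT+βΔS = −(2.4 × 10⁻⁴)(-2.3)+(7.9 × 10⁻⁴)(+1.14) = 1.5 × 10⁻³ → stable
The 184–211 m interval has Δρ < 0: lighter water underlies denser water.

184–211 m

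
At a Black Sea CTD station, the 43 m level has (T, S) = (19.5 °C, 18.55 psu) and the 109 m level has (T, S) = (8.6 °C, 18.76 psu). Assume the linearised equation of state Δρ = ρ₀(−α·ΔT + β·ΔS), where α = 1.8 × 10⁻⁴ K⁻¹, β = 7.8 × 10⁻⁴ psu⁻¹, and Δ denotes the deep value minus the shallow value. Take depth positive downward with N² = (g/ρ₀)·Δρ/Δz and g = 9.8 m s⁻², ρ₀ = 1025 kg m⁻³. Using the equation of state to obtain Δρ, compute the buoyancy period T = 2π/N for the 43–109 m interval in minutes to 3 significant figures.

5.89 min

ΔT = -10.9 K, ΔS = +0.21 psu (deep − shallow).
Δρ/ρ₀ = −αΔT + βΔS = 1.962 × 10⁻³ + 1.638 × 10⁻⁴ = 2.1258 × 10⁻³, so Δρ ≈ 2.179 kg m⁻³.
N² = (g/ρ₀)·Δρ/Δz = g·(Δρ/ρ₀)/Δz = 9.8 × 2.1258 × 10⁻³ / 66 = 3.1565 × 10⁻⁴ s⁻².
N = √(3.1565 × 10⁻⁴) = 0.017767 rad s⁻¹ → T = 2π/N = 353.64 s = 5.8940 min ≈ 5.89 min.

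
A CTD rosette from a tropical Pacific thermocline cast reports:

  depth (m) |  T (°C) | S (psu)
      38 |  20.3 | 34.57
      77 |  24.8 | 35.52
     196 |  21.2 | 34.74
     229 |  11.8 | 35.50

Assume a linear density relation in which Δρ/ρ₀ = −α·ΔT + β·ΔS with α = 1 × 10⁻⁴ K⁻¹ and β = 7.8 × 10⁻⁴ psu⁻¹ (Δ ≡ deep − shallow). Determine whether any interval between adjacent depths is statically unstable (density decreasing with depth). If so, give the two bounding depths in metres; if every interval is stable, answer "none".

77–196 m

Evaluate Δρ/ρ₀ = −αΔT + βΔS across each adjacent pair:
  38–77 m: −αΔT+βΔS = −(1 × 10⁻⁴)(+4.5)+(7.8 × 10⁻⁴)(+0.95) = 2.9 × 10⁻⁴ → stable
  77–196 m: −αΔT+βΔS = −(1 × 10⁻⁴)(-3.6)+(7.8 × 10⁻⁴)(-0.78) = -2.5 × 10⁻⁴ → UNSTABLE
  196–229 m: −αΔT+βΔS = −(1 × 10⁻⁴)(-9.4)+(7.8 × 10⁻⁴)(+0.76) = 1.5 × 10⁻³ → stable
The 77–196 m interval has Δρ < 0: lighter water underlies denser water.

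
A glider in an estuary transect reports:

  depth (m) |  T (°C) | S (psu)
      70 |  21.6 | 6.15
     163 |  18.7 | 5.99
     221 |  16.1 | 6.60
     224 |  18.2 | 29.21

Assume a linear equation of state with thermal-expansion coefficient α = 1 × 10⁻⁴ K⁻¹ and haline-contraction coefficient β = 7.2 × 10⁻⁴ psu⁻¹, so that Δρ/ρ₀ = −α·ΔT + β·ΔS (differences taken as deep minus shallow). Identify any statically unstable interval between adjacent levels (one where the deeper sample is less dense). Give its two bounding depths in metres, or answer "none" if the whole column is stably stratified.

Evaluate Δρ/ρ₀ = −αΔT + βΔS across each adjacent pair:
  70–163 m: −αΔT+βΔS = −(1 × 10⁻⁴)(-2.9)+(7.2 × 10⁻⁴)(-0.16) = 1.7 × 10⁻⁴ → stable
  163–221 m: −αΔT+βΔS = −(1 × 10⁻⁴)(-2.6)+(7.2 × 10⁻⁴)(+0.61) = 7.0 × 10⁻⁴ → stable
  221–224 m: −αΔT+βΔS = −(1 × 10⁻⁴)(+2.1)+(7.2 × 10⁻⁴)(+22.61) = 0.016 → stable
Every interval has Δρ > 0: the column is stably stratified throughout.

none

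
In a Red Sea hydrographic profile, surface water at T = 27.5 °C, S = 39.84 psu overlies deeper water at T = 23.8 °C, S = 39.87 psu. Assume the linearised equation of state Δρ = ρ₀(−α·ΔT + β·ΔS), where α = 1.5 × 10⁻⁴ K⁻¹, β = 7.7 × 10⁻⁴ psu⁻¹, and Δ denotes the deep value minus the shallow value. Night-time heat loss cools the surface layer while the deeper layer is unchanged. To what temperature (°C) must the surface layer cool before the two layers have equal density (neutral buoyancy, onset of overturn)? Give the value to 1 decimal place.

23.6 °C

Neutral buoyancy requires Δρ = 0, i.e. −α(T_deep − T_surf′) + β(S_deep − S_surf) = 0.
T_surf′ = T_deep − (β/α)·ΔS = 23.8 − (7.7 × 10⁻⁴/1.5 × 10⁻⁴)·(+0.03) = 23.646 °C.
Cooling required: 27.5 − (23.646) = 3.854 °C.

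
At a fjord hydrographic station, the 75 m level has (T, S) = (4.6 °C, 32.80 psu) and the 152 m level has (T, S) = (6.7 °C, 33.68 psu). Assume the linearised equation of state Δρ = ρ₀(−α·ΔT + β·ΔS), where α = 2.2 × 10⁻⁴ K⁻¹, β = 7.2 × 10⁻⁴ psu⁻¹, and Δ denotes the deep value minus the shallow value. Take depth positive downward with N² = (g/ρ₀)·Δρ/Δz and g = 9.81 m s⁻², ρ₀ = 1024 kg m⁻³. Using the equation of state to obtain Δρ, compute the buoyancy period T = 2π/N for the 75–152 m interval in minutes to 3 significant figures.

22.4 min

ΔT = +2.1 K, ΔS = +0.88 psu (deep − shallow).
Δρ/ρ₀ = −αΔT + βΔS = -4.62 × 10⁻⁴ + 6.336 × 10⁻⁴ = 1.716 × 10⁻⁴, so Δρ ≈ 0.1757 kg m⁻³.
N² = (g/ρ₀)·Δρ/Δz = g·(Δρ/ρ₀)/Δz = 9.81 × 1.716 × 10⁻⁴ / 77 = 2.1862 × 10⁻⁵ s⁻².
N = √(2.1862 × 10⁻⁵) = 4.6757 × 10⁻³ rad s⁻¹ → T = 2π/N = 1.3438 × 10³ s = 22.397 min ≈ 22.4 min.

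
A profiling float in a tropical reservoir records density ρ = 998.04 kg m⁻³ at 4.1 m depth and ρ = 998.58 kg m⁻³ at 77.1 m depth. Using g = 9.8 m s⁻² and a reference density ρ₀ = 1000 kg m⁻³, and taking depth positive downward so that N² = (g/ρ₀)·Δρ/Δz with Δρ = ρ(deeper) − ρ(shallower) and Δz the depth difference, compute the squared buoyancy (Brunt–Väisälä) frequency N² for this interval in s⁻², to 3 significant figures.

Δρ = 998.58 − 998.04 = 0.54 kg m⁻³ over Δz = 77.1 − 4.1 = 73 m.
N² = (9.8/1000) × (0.54/73) = 7.2493 × 10⁻⁵ s⁻² ≈ 7.25 × 10⁻⁵ s⁻².

7.25 × 10⁻⁵ s⁻²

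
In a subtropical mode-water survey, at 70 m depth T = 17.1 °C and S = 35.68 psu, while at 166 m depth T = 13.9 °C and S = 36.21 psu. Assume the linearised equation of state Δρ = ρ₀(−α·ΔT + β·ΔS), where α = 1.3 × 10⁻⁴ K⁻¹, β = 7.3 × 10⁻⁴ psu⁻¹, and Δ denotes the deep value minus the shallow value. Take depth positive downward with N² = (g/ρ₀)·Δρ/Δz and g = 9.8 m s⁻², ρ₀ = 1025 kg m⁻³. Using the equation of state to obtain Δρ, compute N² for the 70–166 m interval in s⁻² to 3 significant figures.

8.20 × 10⁻⁵ s⁻²

ΔT = -3.2 K, ΔS = +0.53 psu (deep − shallow).
Δρ/ρ₀ = −αΔT + βΔS = 4.16 × 10⁻⁴ + 3.869 × 10⁻⁴ = 8.029 × 10⁻⁴, so Δρ ≈ 0.8230 kg m⁻³.
N² = (g/ρ₀)·Δρ/Δz = g·(Δρ/ρ₀)/Δz = 9.8 × 8.029 × 10⁻⁴ / 96 = 8.1963 × 10⁻⁵ s⁻² ≈ 8.20 × 10⁻⁵ s⁻².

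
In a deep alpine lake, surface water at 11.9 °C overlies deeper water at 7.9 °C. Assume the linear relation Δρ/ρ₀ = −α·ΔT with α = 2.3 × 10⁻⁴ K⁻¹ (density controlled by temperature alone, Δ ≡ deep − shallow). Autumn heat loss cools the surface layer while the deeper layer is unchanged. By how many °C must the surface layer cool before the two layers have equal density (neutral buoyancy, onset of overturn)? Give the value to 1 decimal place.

4.0 °C

With temperature the only control, equal density requires T_surf′ = T_deep.
T_surf′ = 7.9 °C.
Cooling required: 11.9 − 7.9 = 4.0 °C.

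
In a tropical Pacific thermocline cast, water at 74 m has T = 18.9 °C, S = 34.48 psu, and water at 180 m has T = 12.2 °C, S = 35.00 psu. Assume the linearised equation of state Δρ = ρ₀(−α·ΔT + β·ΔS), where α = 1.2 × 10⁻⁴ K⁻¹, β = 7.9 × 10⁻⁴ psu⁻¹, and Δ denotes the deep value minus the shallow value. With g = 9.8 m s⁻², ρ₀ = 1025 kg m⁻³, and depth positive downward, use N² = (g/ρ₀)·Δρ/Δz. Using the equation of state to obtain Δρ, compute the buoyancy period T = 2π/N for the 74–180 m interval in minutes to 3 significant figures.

9.88 min

ΔT = -6.7 K, ΔS = +0.52 psu (deep − shallow).
Δρ/ρ₀ = −αΔT + βΔS = 8.04 × 10⁻⁴ + 4.108 × 10⁻⁴ = 1.2148 × 10⁻³, so Δρ ≈ 1.245 kg m⁻³.
N² = (g/ρ₀)·Δρ/Δz = g·(Δρ/ρ₀)/Δz = 9.8 × 1.2148 × 10⁻³ / 106 = 1.1231 × 10⁻⁴ s⁻².
N = √(1.1231 × 10⁻⁴) = 0.010598 rad s⁻¹ → T = 2π/N = 592.87 s = 9.8812 min ≈ 9.88 min.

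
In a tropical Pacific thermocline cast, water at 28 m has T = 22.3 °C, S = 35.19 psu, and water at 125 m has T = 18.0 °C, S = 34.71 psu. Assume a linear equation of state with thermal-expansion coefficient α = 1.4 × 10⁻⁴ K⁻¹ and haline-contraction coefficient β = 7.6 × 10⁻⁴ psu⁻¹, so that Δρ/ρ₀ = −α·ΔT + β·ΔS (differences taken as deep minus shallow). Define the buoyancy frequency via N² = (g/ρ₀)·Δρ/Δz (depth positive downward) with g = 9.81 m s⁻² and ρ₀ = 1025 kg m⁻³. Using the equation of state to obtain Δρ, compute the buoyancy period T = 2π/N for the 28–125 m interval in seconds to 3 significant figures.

ΔT = -4.3 K, ΔS = -0.48 psu (deep − shallow).
Δρ/ρ₀ = −αΔT + βΔS = 6.02 × 10⁻⁴ − 3.648 × 10⁻⁴ = 2.372 × 10⁻⁴, so Δρ ≈ 0.2431 kg m⁻³.
N² = (g/ρ₀)·Δρ/Δz = g·(Δρ/ρ₀)/Δz = 9.81 × 2.372 × 10⁻⁴ / 97 = 2.3989 × 10⁻⁵ s⁻².
N = √(2.3989 × 10⁻⁵) = 4.8979 × 10⁻³ rad s⁻¹ → T = 2π/N = 1.2828 × 10³ s ≈ 1.28 × 10³ s.

1.28 × 10³ s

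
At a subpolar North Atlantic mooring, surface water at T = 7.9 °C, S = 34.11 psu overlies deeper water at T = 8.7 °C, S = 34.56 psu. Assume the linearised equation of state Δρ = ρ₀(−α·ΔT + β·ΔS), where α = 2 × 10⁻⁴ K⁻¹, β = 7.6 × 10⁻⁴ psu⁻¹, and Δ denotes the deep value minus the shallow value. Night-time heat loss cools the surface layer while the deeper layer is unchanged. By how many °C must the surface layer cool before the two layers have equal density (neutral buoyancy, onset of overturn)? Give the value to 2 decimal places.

0.91 °C

Neutral buoyancy requires Δρ = 0, i.e. −α(T_deep − T_surf′) + β(S_deep − S_surf) = 0.
T_surf′ = T_deep − (β/α)·ΔS = 8.7 − (7.6 × 10⁻⁴/2 × 10⁻⁴)·(+0.45) = 6.9900 °C.
Cooling required: 7.9 − (6.9900) = 0.9100 °C.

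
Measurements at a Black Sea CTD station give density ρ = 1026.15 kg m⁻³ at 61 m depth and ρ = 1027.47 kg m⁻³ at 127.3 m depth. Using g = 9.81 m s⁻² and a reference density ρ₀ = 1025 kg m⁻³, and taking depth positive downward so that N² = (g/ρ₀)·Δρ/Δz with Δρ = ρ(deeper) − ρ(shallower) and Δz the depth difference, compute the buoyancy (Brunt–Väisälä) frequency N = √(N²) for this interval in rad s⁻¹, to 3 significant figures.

Δρ = 1027.47 − 1026.15 = 1.32 kg m⁻³ over Δz = 127.3 − 61 = 66.3 m.
N² = (9.81/1025) × (1.32/66.3) = 1.9055 × 10⁻⁴ s⁻².
N = √(1.9055 × 10⁻⁴) = 0.013804 rad s⁻¹ ≈ 0.0138 rad s⁻¹.

0.0138 rad s⁻¹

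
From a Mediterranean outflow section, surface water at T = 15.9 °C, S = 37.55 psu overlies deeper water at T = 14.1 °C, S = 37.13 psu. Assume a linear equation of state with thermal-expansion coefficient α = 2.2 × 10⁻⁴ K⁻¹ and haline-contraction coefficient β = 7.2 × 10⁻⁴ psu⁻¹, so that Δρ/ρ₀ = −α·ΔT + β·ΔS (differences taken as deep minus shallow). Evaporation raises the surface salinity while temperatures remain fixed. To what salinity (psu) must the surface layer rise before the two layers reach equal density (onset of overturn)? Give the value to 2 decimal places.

37.68 psu

Neutral buoyancy requires −α(T_deep − T_surf) + β(S_deep − S_surf′) = 0.
S_surf′ = S_deep − (α/β)·ΔT = 37.13 − (2.2 × 10⁻⁴/7.2 × 10⁻⁴)·(-1.8) = 37.6800 psu.
Increase required: 37.6800 − 37.55 = 0.1300 psu.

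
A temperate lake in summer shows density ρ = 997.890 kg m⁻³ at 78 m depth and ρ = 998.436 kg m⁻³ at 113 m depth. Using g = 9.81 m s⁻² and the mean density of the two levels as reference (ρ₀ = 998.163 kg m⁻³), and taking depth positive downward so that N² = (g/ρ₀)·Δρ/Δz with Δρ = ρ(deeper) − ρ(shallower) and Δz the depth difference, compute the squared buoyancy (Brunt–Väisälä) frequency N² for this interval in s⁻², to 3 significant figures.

1.53 × 10⁻⁴ s⁻²

Δρ = 998.436 − 997.890 = 0.546 kg m⁻³ over Δz = 113 − 78 = 35 m.
N² = (9.81/998.163) × (0.546/35) = 1.5332 × 10⁻⁴ s⁻² ≈ 1.53 × 10⁻⁴ s⁻².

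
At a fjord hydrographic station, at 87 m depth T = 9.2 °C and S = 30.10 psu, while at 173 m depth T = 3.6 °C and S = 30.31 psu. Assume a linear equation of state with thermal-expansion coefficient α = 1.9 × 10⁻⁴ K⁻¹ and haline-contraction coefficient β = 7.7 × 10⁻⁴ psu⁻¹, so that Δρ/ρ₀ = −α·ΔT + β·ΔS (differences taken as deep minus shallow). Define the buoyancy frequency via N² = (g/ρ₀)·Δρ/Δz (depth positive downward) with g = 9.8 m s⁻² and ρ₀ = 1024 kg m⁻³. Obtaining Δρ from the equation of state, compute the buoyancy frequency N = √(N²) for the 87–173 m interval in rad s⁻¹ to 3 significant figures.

0.0118 rad s⁻¹

ΔT = -5.6 K, ΔS = +0.21 psu (deep − shallow).
Δρ/ρ₀ = −αΔT + βΔS = 1.064 × 10⁻³ + 1.617 × 10⁻⁴ = 1.2257 × 10⁻³, so Δρ ≈ 1.255 kg m⁻³.
N² = (g/ρ₀)·Δρ/Δz = g·(Δρ/ρ₀)/Δz = 9.8 × 1.2257 × 10⁻³ / 86 = 1.3967 × 10⁻⁴ s⁻².
N = √(1.3967 × 10⁻⁴) = 0.011818 rad s⁻¹ ≈ 0.0118 rad s⁻¹.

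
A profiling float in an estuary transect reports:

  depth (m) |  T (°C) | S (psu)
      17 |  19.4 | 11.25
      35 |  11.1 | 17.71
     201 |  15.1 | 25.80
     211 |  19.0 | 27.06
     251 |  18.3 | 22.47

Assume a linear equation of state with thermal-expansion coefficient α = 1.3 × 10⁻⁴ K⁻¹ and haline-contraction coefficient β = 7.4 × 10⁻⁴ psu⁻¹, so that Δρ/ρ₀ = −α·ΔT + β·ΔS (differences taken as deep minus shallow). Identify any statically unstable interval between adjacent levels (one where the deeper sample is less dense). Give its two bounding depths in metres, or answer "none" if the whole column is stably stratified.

Evaluate Δρ/ρ₀ = −αΔT + βΔS across each adjacent pair:
  17–35 m: −αΔT+βΔS = −(1.3 × 10⁻⁴)(-8.3)+(7.4 × 10⁻⁴)(+6.46) = 5.9 × 10⁻³ → stable
  35–201 m: −αΔT+βΔS = −(1.3 × 10⁻⁴)(+4.0)+(7.4 × 10⁻⁴)(+8.09) = 5.5 × 10⁻³ → stable
  201–211 m: −αΔT+βΔS = −(1.3 × 10⁻⁴)(+3.9)+(7.4 × 10⁻⁴)(+1.26) = 4.3 × 10⁻⁴ → stable
  211–251 m: −αΔT+βΔS = −(1.3 × 10⁻⁴)(-0.7)+(7.4 × 10⁻⁴)(-4.59) = -3.3 × 10⁻³ → UNSTABLE
The 211–251 m interval has Δρ < 0: lighter water underlies denser water.

211–251 m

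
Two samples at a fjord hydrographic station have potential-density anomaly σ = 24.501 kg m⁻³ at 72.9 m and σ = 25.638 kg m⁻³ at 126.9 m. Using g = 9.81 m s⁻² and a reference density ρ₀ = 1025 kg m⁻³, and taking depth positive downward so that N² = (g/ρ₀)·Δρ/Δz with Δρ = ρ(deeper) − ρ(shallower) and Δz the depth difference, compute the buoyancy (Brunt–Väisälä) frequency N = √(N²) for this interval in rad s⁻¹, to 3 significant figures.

Δρ = 1025.638 − 1024.501 = 1.137 kg m⁻³ over Δz = 126.9 − 72.9 = 54 m.
N² = (9.81/1025) × (1.137/54) = 2.0152 × 10⁻⁴ s⁻².
N = √(2.0152 × 10⁻⁴) = 0.014196 rad s⁻¹ ≈ 0.0142 rad s⁻¹.

0.0142 rad s⁻¹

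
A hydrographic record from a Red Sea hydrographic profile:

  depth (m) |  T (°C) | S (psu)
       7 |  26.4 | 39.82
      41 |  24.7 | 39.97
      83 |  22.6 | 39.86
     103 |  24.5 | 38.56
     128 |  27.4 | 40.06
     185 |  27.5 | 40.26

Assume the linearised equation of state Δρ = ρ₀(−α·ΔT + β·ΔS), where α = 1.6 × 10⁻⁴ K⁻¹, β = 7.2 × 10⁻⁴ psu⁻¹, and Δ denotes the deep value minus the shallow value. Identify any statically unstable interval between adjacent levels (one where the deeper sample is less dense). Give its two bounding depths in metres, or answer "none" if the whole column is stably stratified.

83–103 m

Evaluate Δρ/ρ₀ = −αΔT + βΔS across each adjacent pair:
  7–41 m: −αΔT+βΔS = −(1.6 × 10⁻⁴)(-1.7)+(7.2 × 10⁻⁴)(+0.15) = 3.8 × 10⁻⁴ → stable
  41–83 m: −αΔT+βΔS = −(1.6 × 10⁻⁴)(-2.1)+(7.2 × 10⁻⁴)(-0.11) = 2.6 × 10⁻⁴ → stable
  83–103 m: −αΔT+βΔS = −(1.6 × 10⁻⁴)(+1.9)+(7.2 × 10⁻⁴)(-1.30) = -1.2 × 10⁻³ → UNSTABLE
  103–128 m: −αΔT+βΔS = −(1.6 × 10⁻⁴)(+2.9)+(7.2 × 10⁻⁴)(+1.50) = 6.2 × 10⁻⁴ → stable
  128–185 m: −αΔT+βΔS = −(1.6 × 10⁻⁴)(+0.1)+(7.2 × 10⁻⁴)(+0.20) = 1.3 × 10⁻⁴ → stable
The 83–103 m interval has Δρ < 0: lighter water underlies denser water.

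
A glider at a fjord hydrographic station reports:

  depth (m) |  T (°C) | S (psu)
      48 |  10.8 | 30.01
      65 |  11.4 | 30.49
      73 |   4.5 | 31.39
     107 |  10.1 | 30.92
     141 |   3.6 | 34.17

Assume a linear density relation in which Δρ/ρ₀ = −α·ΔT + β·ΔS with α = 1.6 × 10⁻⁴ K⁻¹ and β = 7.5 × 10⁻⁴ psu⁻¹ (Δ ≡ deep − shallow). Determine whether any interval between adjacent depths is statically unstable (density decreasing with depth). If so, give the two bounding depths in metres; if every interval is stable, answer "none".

Evaluate Δρ/ρ₀ = −αΔT + βΔS across each adjacent pair:
  48–65 m: −αΔT+βΔS = −(1.6 × 10⁻⁴)(+0.6)+(7.5 × 10⁻⁴)(+0.48) = 2.6 × 10⁻⁴ → stable
  65–73 m: −αΔT+βΔS = −(1.6 × 10⁻⁴)(-6.9)+(7.5 × 10⁻⁴)(+0.90) = 1.8 × 10⁻³ → stable
  73–107 m: −αΔT+βΔS = −(1.6 × 10⁻⁴)(+5.6)+(7.5 × 10⁻⁴)(-0.47) = -1.2 × 10⁻³ → UNSTABLE
  107–141 m: −αΔT+βΔS = −(1.6 × 10⁻⁴)(-6.5)+(7.5 × 10⁻⁴)(+3.25) = 3.5 × 10⁻³ → stable
The 73–107 m interval has Δρ < 0: lighter water underlies denser water.

73–107 m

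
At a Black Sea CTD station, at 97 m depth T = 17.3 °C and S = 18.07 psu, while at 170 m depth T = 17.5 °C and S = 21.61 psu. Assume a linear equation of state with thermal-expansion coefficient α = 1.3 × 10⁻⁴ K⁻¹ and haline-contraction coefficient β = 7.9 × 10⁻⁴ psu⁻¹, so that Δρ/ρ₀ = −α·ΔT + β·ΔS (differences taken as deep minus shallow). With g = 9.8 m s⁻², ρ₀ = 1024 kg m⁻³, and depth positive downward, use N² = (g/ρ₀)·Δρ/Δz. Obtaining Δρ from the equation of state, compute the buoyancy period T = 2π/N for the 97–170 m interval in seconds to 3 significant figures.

326 s

ΔT = +0.2 K, ΔS = +3.54 psu (deep − shallow).
Δρ/ρ₀ = −αΔT + βΔS = -2.60 × 10⁻⁵ + 2.7966 × 10⁻³ = 2.7706 × 10⁻³, so Δρ ≈ 2.837 kg m⁻³.
N² = (g/ρ₀)·Δρ/Δz = g·(Δρ/ρ₀)/Δz = 9.8 × 2.7706 × 10⁻³ / 73 = 3.7194 × 10⁻⁴ s⁻².
N = √(3.7194 × 10⁻⁴) = 0.019286 rad s⁻¹ → T = 2π/N = 325.79 s ≈ 326 s.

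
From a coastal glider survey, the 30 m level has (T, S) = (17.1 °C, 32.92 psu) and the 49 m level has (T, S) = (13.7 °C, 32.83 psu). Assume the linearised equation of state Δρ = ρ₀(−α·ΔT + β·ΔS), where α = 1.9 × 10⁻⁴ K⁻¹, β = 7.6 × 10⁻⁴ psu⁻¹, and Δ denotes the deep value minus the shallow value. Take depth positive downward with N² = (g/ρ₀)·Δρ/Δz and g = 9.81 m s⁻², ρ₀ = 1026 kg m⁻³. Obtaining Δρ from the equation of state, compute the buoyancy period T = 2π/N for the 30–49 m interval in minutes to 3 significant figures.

ΔT = -3.4 K, ΔS = -0.09 psu (deep − shallow).
Δρ/ρ₀ = −αΔT + βΔS = 6.46 × 10⁻⁴ − 6.84 × 10⁻⁵ = 5.776 × 10⁻⁴, so Δρ ≈ 0.5926 kg m⁻³.
N² = (g/ρ₀)·Δρ/Δz = g·(Δρ/ρ₀)/Δz = 9.81 × 5.776 × 10⁻⁴ / 19 = 2.9822 × 10⁻⁴ s⁻².
N = √(2.9822 × 10⁻⁴) = 0.017269 rad s⁻¹ → T = 2π/N = 363.84 s = 6.0640 min ≈ 6.06 min.

6.06 min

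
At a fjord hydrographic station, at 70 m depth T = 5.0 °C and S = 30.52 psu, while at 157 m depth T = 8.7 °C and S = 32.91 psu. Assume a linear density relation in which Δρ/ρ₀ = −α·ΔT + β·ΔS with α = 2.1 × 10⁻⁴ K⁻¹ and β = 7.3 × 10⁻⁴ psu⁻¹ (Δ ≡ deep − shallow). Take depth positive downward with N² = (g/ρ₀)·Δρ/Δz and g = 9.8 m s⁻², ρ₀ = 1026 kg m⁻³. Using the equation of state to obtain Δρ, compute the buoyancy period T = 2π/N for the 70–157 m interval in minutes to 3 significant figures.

10.0 min

ΔT = +3.7 K, ΔS = +2.39 psu (deep − shallow).
Δρ/ρ₀ = −αΔT + βΔS = -7.77 × 10⁻⁴ + 1.7447 × 10⁻³ = 9.677 × 10⁻⁴, so Δρ ≈ 0.9929 kg m⁻³.
N² = (g/ρ₀)·Δρ/Δz = g·(Δρ/ρ₀)/Δz = 9.8 × 9.677 × 10⁻⁴ / 87 = 1.0901 × 10⁻⁴ s⁻².
N = √(1.0901 × 10⁻⁴) = 0.010441 rad s⁻¹ → T = 2π/N = 601.78 s = 10.030 min ≈ 10.0 min.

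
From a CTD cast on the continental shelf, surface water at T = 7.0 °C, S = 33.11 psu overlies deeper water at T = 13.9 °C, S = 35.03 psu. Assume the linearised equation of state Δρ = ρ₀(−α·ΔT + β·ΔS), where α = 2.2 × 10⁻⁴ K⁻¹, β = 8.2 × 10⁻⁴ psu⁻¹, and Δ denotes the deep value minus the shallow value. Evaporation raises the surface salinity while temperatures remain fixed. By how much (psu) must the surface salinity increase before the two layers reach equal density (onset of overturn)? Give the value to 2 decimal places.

Neutral buoyancy requires −α(T_deep − T_surf) + β(S_deep − S_surf′) = 0.
S_surf′ = S_deep − (α/β)·ΔT = 35.03 − (2.2 × 10⁻⁴/8.2 × 10⁻⁴)·(+6.9) = 33.1788 psu.
Increase required: 33.1788 − 33.11 = 0.0688 psu.

0.07 psu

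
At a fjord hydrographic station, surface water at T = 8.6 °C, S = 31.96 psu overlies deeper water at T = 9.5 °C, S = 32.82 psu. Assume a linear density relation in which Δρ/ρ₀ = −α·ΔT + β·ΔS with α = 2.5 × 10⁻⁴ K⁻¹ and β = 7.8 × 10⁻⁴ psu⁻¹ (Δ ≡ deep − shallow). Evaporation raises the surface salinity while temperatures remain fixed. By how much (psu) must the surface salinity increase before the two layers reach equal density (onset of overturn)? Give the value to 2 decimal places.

Neutral buoyancy requires −α(T_deep − T_surf) + β(S_deep − S_surf′) = 0.
S_surf′ = S_deep − (α/β)·ΔT = 32.82 − (2.5 × 10⁻⁴/7.8 × 10⁻⁴)·(+0.9) = 32.5315 psu.
Increase required: 32.5315 − 31.96 = 0.5715 psu.

0.57 psu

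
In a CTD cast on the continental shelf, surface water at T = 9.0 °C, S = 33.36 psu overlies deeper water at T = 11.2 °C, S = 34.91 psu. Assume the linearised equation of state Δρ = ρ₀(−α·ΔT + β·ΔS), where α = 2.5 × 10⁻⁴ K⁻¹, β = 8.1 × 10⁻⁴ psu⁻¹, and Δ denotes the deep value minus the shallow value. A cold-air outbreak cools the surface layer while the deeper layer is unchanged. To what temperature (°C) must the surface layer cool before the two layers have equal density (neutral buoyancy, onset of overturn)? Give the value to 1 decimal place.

Neutral buoyancy requires Δρ = 0, i.e. −α(T_deep − T_surf′) + β(S_deep − S_surf) = 0.
T_surf′ = T_deep − (β/α)·ΔS = 11.2 − (8.1 × 10⁻⁴/2.5 × 10⁻⁴)·(+1.55) = 6.178 °C.
Cooling required: 9.0 − (6.178) = 2.822 °C.

6.2 °C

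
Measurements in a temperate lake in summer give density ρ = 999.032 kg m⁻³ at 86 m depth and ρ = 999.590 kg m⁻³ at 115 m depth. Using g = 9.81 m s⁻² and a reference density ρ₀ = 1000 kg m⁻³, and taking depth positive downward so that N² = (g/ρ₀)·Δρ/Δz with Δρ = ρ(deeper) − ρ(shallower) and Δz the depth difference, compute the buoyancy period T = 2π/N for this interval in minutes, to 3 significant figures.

7.62 min

Δρ = 999.590 − 999.032 = 0.558 kg m⁻³ over Δz = 115 − 86 = 29 m.
N² = (9.81/1000) × (0.558/29) = 1.8876 × 10⁻⁴ s⁻².
N = √(1.8876 × 10⁻⁴) = 0.013739 rad s⁻¹, so T = 2π/N = 457.32 s = 7.6220 min ≈ 7.62 min.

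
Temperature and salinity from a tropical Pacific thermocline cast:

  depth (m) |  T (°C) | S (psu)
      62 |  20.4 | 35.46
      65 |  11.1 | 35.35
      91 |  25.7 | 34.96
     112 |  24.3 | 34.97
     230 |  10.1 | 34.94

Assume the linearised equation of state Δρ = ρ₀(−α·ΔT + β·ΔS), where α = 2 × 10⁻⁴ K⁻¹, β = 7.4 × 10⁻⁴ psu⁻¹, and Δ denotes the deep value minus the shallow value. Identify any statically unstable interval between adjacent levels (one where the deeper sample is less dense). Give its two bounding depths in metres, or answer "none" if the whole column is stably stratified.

65–91 m

Evaluate Δρ/ρ₀ = −αΔT + βΔS across each adjacent pair:
  62–65 m: −αΔT+βΔS = −(2 × 10⁻⁴)(-9.3)+(7.4 × 10⁻⁴)(-0.11) = 1.8 × 10⁻³ → stable
  65–91 m: −αΔT+βΔS = −(2 × 10⁻⁴)(+14.6)+(7.4 × 10⁻⁴)(-0.39) = -3.2 × 10⁻³ → UNSTABLE
  91–112 m: −αΔT+βΔS = −(2 × 10⁻⁴)(-1.4)+(7.4 × 10⁻⁴)(+0.01) = 2.9 × 10⁻⁴ → stable
  112–230 m: −αΔT+βΔS = −(2 × 10⁻⁴)(-14.2)+(7.4 × 10⁻⁴)(-0.03) = 2.8 × 10⁻³ → stable
The 65–91 m interval has Δρ < 0: lighter water underlies denser water.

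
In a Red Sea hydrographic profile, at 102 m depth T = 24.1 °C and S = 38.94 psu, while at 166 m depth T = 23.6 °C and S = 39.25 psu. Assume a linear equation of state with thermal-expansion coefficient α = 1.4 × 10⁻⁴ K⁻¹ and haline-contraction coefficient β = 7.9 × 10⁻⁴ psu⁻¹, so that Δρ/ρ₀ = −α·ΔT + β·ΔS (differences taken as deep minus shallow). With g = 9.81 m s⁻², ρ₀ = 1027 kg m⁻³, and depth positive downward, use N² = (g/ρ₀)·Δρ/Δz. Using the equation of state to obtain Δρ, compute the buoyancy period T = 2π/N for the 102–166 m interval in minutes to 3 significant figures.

ΔT = -0.5 K, ΔS = +0.31 psu (deep − shallow).
Δρ/ρ₀ = −αΔT + βΔS = 7.00 × 10⁻⁵ + 2.449 × 10⁻⁴ = 3.149 × 10⁻⁴, so Δρ ≈ 0.3234 kg m⁻³.
N² = (g/ρ₀)·Δρ/Δz = g·(Δρ/ρ₀)/Δz = 9.81 × 3.149 × 10⁻⁴ / 64 = 4.8268 × 10⁻⁵ s⁻².
N = √(4.8268 × 10⁻⁵) = 6.9475 × 10⁻³ rad s⁻¹ → T = 2π/N = 904.38 s = 15.073 min ≈ 15.1 min.

15.1 min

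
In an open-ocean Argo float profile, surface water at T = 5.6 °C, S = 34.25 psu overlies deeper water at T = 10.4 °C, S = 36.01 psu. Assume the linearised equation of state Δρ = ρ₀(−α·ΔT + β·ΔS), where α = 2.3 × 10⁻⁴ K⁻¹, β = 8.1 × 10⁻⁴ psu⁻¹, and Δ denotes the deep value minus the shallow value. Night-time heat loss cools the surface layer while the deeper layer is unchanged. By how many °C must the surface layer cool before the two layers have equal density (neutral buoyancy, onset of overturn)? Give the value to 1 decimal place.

Neutral buoyancy requires Δρ = 0, i.e. −α(T_deep − T_surf′) + β(S_deep − S_surf) = 0.
T_surf′ = T_deep − (β/α)·ΔS = 10.4 − (8.1 × 10⁻⁴/2.3 × 10⁻⁴)·(+1.76) = 4.202 °C.
Cooling required: 5.6 − (4.202) = 1.398 °C.

1.4 °C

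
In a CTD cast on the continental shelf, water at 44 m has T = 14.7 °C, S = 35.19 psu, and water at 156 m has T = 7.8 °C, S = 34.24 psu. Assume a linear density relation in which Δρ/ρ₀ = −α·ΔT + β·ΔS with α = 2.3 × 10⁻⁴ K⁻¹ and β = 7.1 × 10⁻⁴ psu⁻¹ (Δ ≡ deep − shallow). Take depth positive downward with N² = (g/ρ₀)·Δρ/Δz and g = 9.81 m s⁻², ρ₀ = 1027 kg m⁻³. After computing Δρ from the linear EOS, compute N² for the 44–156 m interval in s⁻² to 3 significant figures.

7.99 × 10⁻⁵ s⁻²

ΔT = -6.9 K, ΔS = -0.95 psu (deep − shallow).
Δρ/ρ₀ = −αΔT + βΔS = 1.587 × 10⁻³ − 6.745 × 10⁻⁴ = 9.125 × 10⁻⁴, so Δρ ≈ 0.9371 kg m⁻³.
N² = (g/ρ₀)·Δρ/Δz = g·(Δρ/ρ₀)/Δz = 9.81 × 9.125 × 10⁻⁴ / 112 = 7.9925 × 10⁻⁵ s⁻² ≈ 7.99 × 10⁻⁵ s⁻².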